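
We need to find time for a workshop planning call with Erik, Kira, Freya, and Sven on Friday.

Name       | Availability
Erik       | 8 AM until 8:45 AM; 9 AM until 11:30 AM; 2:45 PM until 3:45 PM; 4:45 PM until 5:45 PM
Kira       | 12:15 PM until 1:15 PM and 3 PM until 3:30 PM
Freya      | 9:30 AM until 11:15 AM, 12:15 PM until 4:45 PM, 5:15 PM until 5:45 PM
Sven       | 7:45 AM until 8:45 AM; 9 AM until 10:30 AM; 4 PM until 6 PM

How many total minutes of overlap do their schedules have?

Erik ∩ Kira: 15:00-15:30.
Erik ∩ Kira ∩ Freya: 15:00-15:30.
Erik ∩ Kira ∩ Freya ∩ Sven: ∅.
There is no time when everyone is free.
There is no common window, so the total is 0 minutes.

0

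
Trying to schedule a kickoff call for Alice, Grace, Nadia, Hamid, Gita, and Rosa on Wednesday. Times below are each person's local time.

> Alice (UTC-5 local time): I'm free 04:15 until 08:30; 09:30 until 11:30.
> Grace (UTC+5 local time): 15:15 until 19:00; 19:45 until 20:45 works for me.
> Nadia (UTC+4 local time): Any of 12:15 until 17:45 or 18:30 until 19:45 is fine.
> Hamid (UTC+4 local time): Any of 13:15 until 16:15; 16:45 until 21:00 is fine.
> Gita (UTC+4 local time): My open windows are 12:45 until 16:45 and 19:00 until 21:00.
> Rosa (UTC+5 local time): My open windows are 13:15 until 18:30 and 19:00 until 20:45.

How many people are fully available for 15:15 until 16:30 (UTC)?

Alice in UTC: 09:15-13:30, 14:30-16:30 (add 5h to convert from UTC-5).
Grace in UTC: 10:15-14:00, 14:45-15:45 (subtract 5h to convert from UTC+5).
Nadia in UTC: 08:15-13:45, 14:30-15:45 (subtract 4h to convert from UTC+4).
Hamid in UTC: 09:15-12:15, 12:45-17:00 (subtract 4h to convert from UTC+4).
Gita in UTC: 08:45-12:45, 15:00-17:00 (subtract 4h to convert from UTC+4).
Rosa in UTC: 08:15-13:30, 14:00-15:45 (subtract 5h to convert from UTC+5).
Alice, Hamid, and Gita can make the full 15:15-16:30 slot — that's 3.

3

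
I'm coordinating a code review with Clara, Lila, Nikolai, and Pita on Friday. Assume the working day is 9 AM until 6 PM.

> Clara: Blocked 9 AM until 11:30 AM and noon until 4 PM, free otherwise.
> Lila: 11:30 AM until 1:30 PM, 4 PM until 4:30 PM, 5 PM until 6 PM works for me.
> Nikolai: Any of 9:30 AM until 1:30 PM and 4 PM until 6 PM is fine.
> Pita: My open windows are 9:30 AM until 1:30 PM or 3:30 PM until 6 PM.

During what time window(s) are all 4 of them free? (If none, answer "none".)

Clara free: 11:30-12:00, 16:00-18:00 (invert busy blocks within the working day).
Lila free: 11:30-13:30, 16:00-16:30, 17:00-18:00.
Nikolai free: 09:30-13:30, 16:00-18:00.
Pita free: 09:30-13:30, 15:30-18:00.
Clara ∩ Lila: 11:30-12:00, 16:00-16:30, 17:00-18:00.
Clara ∩ Lila ∩ Nikolai: 11:30-12:00, 16:00-16:30, 17:00-18:00.
Clara ∩ Lila ∩ Nikolai ∩ Pita: 11:30-12:00, 16:00-16:30, 17:00-18:00.

11:30-12:00, 16:00-16:30, 17:00-18:00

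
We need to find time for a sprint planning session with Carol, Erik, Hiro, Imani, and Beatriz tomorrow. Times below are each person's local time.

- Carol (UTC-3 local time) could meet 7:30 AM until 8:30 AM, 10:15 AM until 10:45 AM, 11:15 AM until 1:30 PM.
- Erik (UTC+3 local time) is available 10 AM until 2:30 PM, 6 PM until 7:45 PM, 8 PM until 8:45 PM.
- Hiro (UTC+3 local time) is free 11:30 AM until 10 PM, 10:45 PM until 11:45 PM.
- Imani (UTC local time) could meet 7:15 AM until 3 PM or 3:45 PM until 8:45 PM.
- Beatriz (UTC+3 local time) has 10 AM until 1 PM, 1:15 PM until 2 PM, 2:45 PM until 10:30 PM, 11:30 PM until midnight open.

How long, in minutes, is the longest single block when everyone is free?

45

Carol in UTC: 10:30-11:30, 13:15-13:45, 14:15-16:30 (add 3h to convert from UTC-3).
Erik in UTC: 07:00-11:30, 15:00-16:45, 17:00-17:45 (subtract 3h to convert from UTC+3).
Hiro in UTC: 08:30-19:00, 19:45-20:45 (subtract 3h to convert from UTC+3).
Imani in UTC: 07:15-15:00, 15:45-20:45.
Beatriz in UTC: 07:00-10:00, 10:15-11:00, 11:45-19:30, 20:30-21:00 (subtract 3h to convert from UTC+3).
Carol ∩ Erik: 10:30-11:30, 15:00-16:30.
Carol ∩ Erik ∩ Hiro: 10:30-11:30, 15:00-16:30.
Carol ∩ Erik ∩ Hiro ∩ Imani: 10:30-11:30, 15:45-16:30.
Carol ∩ Erik ∩ Hiro ∩ Imani ∩ Beatriz: 10:30-11:00, 15:45-16:30.
Those are the intersection windows.
The longest is 15:45-16:30 at 45 minutes.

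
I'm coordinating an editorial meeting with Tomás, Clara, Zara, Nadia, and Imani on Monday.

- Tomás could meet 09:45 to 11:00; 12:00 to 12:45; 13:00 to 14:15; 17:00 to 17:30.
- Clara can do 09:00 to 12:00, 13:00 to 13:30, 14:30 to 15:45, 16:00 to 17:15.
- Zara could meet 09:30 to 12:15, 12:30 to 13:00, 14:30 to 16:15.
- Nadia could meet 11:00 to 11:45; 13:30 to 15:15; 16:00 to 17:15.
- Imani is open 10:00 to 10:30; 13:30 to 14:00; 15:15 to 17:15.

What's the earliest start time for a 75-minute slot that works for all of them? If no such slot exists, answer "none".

Tomás ∩ Clara: 09:45-11:00, 13:00-13:30, 17:00-17:15.
Tomás ∩ Clara ∩ Zara: 09:45-11:00.
Tomás ∩ Clara ∩ Zara ∩ Nadia: ∅.
Tomás ∩ Clara ∩ Zara ∩ Nadia ∩ Imani: ∅.
There is no time when everyone is free.
No common window is at least 75 minutes long.

none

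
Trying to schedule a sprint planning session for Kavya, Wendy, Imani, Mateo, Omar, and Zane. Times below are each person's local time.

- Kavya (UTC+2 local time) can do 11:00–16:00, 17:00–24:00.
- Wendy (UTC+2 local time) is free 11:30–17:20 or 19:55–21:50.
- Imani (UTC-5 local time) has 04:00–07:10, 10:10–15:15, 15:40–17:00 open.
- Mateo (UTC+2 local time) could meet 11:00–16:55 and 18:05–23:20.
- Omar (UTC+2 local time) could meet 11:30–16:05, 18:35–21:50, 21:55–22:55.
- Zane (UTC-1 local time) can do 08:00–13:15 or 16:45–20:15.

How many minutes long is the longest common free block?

Kavya in UTC: 09:00-14:00, 15:00-22:00 (subtract 2h to convert from UTC+2).
Wendy in UTC: 09:30-15:20, 17:55-19:50 (subtract 2h to convert from UTC+2).
Imani in UTC: 09:00-12:10, 15:10-20:15, 20:40-22:00 (add 5h to convert from UTC-5).
Mateo in UTC: 09:00-14:55, 16:05-21:20 (subtract 2h to convert from UTC+2).
Omar in UTC: 09:30-14:05, 16:35-19:50, 19:55-20:55 (subtract 2h to convert from UTC+2).
Zane in UTC: 09:00-14:15, 17:45-21:15 (add 1h to convert from UTC-1).
Kavya ∩ Wendy: 09:30-14:00, 15:00-15:20, 17:55-19:50.
Kavya ∩ Wendy ∩ Imani: 09:30-12:10, 15:10-15:20, 17:55-19:50.
Kavya ∩ Wendy ∩ Imani ∩ Mateo: 09:30-12:10, 17:55-19:50.
Kavya ∩ Wendy ∩ Imani ∩ Mateo ∩ Omar: 09:30-12:10, 17:55-19:50.
Kavya ∩ Wendy ∩ Imani ∩ Mateo ∩ Omar ∩ Zane: 09:30-12:10, 17:55-19:50.
Those are the intersection windows.
The longest is 09:30-12:10 at 160 minutes.

160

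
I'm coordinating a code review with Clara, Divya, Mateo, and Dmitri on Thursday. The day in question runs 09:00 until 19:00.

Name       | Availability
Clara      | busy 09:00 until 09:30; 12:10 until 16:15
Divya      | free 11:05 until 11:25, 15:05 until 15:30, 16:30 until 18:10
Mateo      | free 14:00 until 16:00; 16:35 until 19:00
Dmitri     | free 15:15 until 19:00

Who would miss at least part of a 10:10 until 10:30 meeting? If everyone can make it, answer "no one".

Divya, Dmitri, Mateo

Clara free: 09:30-12:10, 16:15-19:00 (invert busy blocks within the working day).
Divya free: 11:05-11:25, 15:05-15:30, 16:30-18:10.
Mateo free: 14:00-16:00, 16:35-19:00.
Dmitri free: 15:15-19:00.
Clara: free for 10:10-10:30. Divya: not fully free for 10:10-10:30. Mateo: not fully free for 10:10-10:30. Dmitri: not fully free for 10:10-10:30.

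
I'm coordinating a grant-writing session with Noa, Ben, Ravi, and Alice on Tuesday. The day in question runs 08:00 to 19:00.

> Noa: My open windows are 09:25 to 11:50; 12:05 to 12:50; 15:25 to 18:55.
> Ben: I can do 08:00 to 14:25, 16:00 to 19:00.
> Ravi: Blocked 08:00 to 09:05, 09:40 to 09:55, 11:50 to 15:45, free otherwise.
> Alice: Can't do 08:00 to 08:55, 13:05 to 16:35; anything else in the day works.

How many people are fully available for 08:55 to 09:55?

Noa free: 09:25-11:50, 12:05-12:50, 15:25-18:55.
Ben free: 08:00-14:25, 16:00-19:00.
Ravi free: 09:05-09:40, 09:55-11:50, 15:45-19:00 (invert busy blocks within the working day).
Alice free: 08:55-13:05, 16:35-19:00 (invert busy blocks within the working day).
Ben and Alice can make the full 08:55-09:55 slot — that's 2.

2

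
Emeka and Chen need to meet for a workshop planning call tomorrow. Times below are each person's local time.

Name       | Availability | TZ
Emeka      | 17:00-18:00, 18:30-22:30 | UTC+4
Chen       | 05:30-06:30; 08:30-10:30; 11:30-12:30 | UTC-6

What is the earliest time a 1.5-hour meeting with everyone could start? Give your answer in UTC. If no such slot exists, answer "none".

14:30

Emeka in UTC: 13:00-14:00, 14:30-18:30 (subtract 4h to convert from UTC+4).
Chen in UTC: 11:30-12:30, 14:30-16:30, 17:30-18:30 (add 6h to convert from UTC-6).
Emeka ∩ Chen: 14:30-16:30, 17:30-18:30.
The first common window of at least 90 minutes is 14:30-16:30, so the earliest start is 14:30.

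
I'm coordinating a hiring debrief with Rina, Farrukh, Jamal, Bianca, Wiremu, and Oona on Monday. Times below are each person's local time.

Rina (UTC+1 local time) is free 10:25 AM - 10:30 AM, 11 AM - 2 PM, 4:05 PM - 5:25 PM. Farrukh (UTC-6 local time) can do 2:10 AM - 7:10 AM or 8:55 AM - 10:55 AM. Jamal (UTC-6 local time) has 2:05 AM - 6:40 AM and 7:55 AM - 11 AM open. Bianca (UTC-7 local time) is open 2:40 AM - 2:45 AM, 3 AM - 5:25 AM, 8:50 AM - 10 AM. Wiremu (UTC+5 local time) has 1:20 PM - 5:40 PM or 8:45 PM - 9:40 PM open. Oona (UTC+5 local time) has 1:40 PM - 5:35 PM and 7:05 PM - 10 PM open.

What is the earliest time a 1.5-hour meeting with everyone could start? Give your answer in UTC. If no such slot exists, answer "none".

Rina in UTC: 09:25-09:30, 10:00-13:00, 15:05-16:25 (subtract 1h to convert from UTC+1).
Farrukh in UTC: 08:10-13:10, 14:55-16:55 (add 6h to convert from UTC-6).
Jamal in UTC: 08:05-12:40, 13:55-17:00 (add 6h to convert from UTC-6).
Bianca in UTC: 09:40-09:45, 10:00-12:25, 15:50-17:00 (add 7h to convert from UTC-7).
Wiremu in UTC: 08:20-12:40, 15:45-16:40 (subtract 5h to convert from UTC+5).
Oona in UTC: 08:40-12:35, 14:05-17:00 (subtract 5h to convert from UTC+5).
Rina ∩ Farrukh: 09:25-09:30, 10:00-13:00, 15:05-16:25.
Rina ∩ Farrukh ∩ Jamal: 09:25-09:30, 10:00-12:40, 15:05-16:25.
Rina ∩ Farrukh ∩ Jamal ∩ Bianca: 10:00-12:25, 15:50-16:25.
Rina ∩ Farrukh ∩ Jamal ∩ Bianca ∩ Wiremu: 10:00-12:25, 15:50-16:25.
Rina ∩ Farrukh ∩ Jamal ∩ Bianca ∩ Wiremu ∩ Oona: 10:00-12:25, 15:50-16:25.
The first common window of at least 90 minutes is 10:00-12:25, so the earliest start is 10:00.

10:00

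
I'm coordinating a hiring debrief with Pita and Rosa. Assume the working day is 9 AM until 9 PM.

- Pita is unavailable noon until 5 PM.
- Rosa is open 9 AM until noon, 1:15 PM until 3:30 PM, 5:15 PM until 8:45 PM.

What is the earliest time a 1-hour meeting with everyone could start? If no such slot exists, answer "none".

Pita free: 09:00-12:00, 17:00-21:00 (invert busy blocks within the working day).
Rosa free: 09:00-12:00, 13:15-15:30, 17:15-20:45.
Pita ∩ Rosa: 09:00-12:00, 17:15-20:45.
The first common window of at least 60 minutes is 09:00-12:00, so the earliest start is 09:00.

09:00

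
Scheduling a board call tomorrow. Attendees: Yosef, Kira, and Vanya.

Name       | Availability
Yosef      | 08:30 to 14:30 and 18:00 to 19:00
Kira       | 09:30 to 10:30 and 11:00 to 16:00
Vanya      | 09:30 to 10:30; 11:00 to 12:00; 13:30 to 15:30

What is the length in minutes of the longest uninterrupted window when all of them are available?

Yosef ∩ Kira: 09:30-10:30, 11:00-14:30.
Yosef ∩ Kira ∩ Vanya: 09:30-10:30, 11:00-12:00, 13:30-14:30.
The longest is 09:30-10:30 at 60 minutes.

60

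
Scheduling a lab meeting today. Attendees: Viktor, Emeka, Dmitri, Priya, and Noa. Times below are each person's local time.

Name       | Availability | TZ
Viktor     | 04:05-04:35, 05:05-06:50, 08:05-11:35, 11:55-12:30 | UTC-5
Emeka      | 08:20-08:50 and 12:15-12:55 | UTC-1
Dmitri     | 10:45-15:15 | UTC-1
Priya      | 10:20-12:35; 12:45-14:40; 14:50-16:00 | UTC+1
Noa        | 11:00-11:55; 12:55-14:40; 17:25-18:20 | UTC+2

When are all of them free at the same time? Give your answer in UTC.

Viktor in UTC: 09:05-09:35, 10:05-11:50, 13:05-16:35, 16:55-17:30 (add 5h to convert from UTC-5).
Emeka in UTC: 09:20-09:50, 13:15-13:55 (add 1h to convert from UTC-1).
Dmitri in UTC: 11:45-16:15 (add 1h to convert from UTC-1).
Priya in UTC: 09:20-11:35, 11:45-13:40, 13:50-15:00 (subtract 1h to convert from UTC+1).
Noa in UTC: 09:00-09:55, 10:55-12:40, 15:25-16:20 (subtract 2h to convert from UTC+2).
Viktor ∩ Emeka: 09:20-09:35, 13:15-13:55.
Viktor ∩ Emeka ∩ Dmitri: 13:15-13:55.
Viktor ∩ Emeka ∩ Dmitri ∩ Priya: 13:15-13:40, 13:50-13:55.
Viktor ∩ Emeka ∩ Dmitri ∩ Priya ∩ Noa: ∅.
There is no time when everyone is free.

none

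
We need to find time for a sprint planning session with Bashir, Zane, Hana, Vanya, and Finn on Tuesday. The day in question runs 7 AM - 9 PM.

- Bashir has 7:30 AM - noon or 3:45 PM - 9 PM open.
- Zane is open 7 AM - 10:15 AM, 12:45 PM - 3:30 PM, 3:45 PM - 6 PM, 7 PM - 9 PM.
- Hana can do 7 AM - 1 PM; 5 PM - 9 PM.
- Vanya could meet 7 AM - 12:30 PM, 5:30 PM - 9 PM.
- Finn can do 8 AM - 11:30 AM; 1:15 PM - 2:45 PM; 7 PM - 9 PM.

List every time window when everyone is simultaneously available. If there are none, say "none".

08:00-10:15, 19:00-21:00

Bashir ∩ Zane: 07:30-10:15, 15:45-18:00, 19:00-21:00.
Bashir ∩ Zane ∩ Hana: 07:30-10:15, 17:00-18:00, 19:00-21:00.
Bashir ∩ Zane ∩ Hana ∩ Vanya: 07:30-10:15, 17:30-18:00, 19:00-21:00.
Bashir ∩ Zane ∩ Hana ∩ Vanya ∩ Finn: 08:00-10:15, 19:00-21:00.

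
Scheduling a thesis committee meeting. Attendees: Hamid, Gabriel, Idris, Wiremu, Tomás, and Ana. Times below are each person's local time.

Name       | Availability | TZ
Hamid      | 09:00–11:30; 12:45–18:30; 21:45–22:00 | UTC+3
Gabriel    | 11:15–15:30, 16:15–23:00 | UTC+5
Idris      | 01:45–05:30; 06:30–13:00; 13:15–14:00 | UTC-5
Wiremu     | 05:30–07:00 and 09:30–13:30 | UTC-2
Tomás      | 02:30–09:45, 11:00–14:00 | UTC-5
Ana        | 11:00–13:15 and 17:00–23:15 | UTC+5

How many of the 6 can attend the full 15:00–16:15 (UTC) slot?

Hamid in UTC: 06:00-08:30, 09:45-15:30, 18:45-19:00 (subtract 3h to convert from UTC+3).
Gabriel in UTC: 06:15-10:30, 11:15-18:00 (subtract 5h to convert from UTC+5).
Idris in UTC: 06:45-10:30, 11:30-18:00, 18:15-19:00 (add 5h to convert from UTC-5).
Wiremu in UTC: 07:30-09:00, 11:30-15:30 (add 2h to convert from UTC-2).
Tomás in UTC: 07:30-14:45, 16:00-19:00 (add 5h to convert from UTC-5).
Ana in UTC: 06:00-08:15, 12:00-18:15 (subtract 5h to convert from UTC+5).
Gabriel, Idris, and Ana can make the full 15:00-16:15 slot — that's 3.

3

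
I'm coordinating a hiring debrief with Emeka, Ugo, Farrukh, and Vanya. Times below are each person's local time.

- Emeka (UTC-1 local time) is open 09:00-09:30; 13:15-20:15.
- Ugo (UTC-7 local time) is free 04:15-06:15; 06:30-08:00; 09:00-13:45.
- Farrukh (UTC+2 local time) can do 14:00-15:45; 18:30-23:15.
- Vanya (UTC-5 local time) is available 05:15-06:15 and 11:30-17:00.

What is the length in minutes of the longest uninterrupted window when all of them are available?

255

Emeka in UTC: 10:00-10:30, 14:15-21:15 (add 1h to convert from UTC-1).
Ugo in UTC: 11:15-13:15, 13:30-15:00, 16:00-20:45 (add 7h to convert from UTC-7).
Farrukh in UTC: 12:00-13:45, 16:30-21:15 (subtract 2h to convert from UTC+2).
Vanya in UTC: 10:15-11:15, 16:30-22:00 (add 5h to convert from UTC-5).
Emeka ∩ Ugo: 14:15-15:00, 16:00-20:45.
Emeka ∩ Ugo ∩ Farrukh: 16:30-20:45.
Emeka ∩ Ugo ∩ Farrukh ∩ Vanya: 16:30-20:45.
So the common availability across everyone is 16:30-20:45.
The longest is 16:30-20:45 at 255 minutes.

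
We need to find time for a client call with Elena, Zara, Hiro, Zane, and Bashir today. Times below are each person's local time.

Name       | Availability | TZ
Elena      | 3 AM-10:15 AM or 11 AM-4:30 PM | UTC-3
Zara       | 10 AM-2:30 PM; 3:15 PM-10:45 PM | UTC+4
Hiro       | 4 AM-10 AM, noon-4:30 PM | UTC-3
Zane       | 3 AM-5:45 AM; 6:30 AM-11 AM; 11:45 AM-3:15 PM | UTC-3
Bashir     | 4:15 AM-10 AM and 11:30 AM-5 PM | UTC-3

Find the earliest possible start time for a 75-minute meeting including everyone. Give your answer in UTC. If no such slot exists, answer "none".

07:15

Elena in UTC: 06:00-13:15, 14:00-19:30 (add 3h to convert from UTC-3).
Zara in UTC: 06:00-10:30, 11:15-18:45 (subtract 4h to convert from UTC+4).
Hiro in UTC: 07:00-13:00, 15:00-19:30 (add 3h to convert from UTC-3).
Zane in UTC: 06:00-08:45, 09:30-14:00, 14:45-18:15 (add 3h to convert from UTC-3).
Bashir in UTC: 07:15-13:00, 14:30-20:00 (add 3h to convert from UTC-3).
Elena ∩ Zara: 06:00-10:30, 11:15-13:15, 14:00-18:45.
Elena ∩ Zara ∩ Hiro: 07:00-10:30, 11:15-13:00, 15:00-18:45.
Elena ∩ Zara ∩ Hiro ∩ Zane: 07:00-08:45, 09:30-10:30, 11:15-13:00, 15:00-18:15.
Elena ∩ Zara ∩ Hiro ∩ Zane ∩ Bashir: 07:15-08:45, 09:30-10:30, 11:15-13:00, 15:00-18:15.
So the common availability across everyone is 07:15-08:45, 09:30-10:30, 11:15-13:00, 15:00-18:15.
The first common window of at least 75 minutes is 07:15-08:45, so the earliest start is 07:15.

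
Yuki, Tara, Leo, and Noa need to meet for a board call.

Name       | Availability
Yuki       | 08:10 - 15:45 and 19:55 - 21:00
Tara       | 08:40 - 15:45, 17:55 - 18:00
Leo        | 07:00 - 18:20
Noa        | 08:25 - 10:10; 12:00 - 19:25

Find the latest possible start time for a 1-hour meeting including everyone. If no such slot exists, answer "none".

14:45

Yuki ∩ Tara: 08:40-15:45.
Yuki ∩ Tara ∩ Leo: 08:40-15:45.
Yuki ∩ Tara ∩ Leo ∩ Noa: 08:40-10:10, 12:00-15:45.
Those are the intersection windows.
The last common window of at least 60 minutes is 12:00-15:45; a 60-minute meeting can start as late as 14:45 and still end by 15:45.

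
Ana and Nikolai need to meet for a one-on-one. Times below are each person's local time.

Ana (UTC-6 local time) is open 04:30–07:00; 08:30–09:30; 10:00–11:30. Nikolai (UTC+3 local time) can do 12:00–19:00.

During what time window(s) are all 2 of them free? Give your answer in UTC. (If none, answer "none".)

Ana in UTC: 10:30-13:00, 14:30-15:30, 16:00-17:30 (add 6h to convert from UTC-6).
Nikolai in UTC: 09:00-16:00 (subtract 3h to convert from UTC+3).
Ana ∩ Nikolai: 10:30-13:00, 14:30-15:30.
So the common availability across everyone is 10:30-13:00, 14:30-15:30.

10:30-13:00, 14:30-15:30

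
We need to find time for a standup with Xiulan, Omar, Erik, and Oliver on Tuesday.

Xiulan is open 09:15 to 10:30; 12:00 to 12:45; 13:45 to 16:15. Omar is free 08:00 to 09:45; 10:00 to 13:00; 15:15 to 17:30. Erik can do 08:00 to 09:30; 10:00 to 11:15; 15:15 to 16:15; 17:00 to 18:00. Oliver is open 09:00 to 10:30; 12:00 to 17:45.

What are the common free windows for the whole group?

09:15-09:30, 10:00-10:30, 15:15-16:15

Xiulan ∩ Omar: 09:15-09:45, 10:00-10:30, 12:00-12:45, 15:15-16:15.
Xiulan ∩ Omar ∩ Erik: 09:15-09:30, 10:00-10:30, 15:15-16:15.
Xiulan ∩ Omar ∩ Erik ∩ Oliver: 09:15-09:30, 10:00-10:30, 15:15-16:15.
Those are the intersection windows.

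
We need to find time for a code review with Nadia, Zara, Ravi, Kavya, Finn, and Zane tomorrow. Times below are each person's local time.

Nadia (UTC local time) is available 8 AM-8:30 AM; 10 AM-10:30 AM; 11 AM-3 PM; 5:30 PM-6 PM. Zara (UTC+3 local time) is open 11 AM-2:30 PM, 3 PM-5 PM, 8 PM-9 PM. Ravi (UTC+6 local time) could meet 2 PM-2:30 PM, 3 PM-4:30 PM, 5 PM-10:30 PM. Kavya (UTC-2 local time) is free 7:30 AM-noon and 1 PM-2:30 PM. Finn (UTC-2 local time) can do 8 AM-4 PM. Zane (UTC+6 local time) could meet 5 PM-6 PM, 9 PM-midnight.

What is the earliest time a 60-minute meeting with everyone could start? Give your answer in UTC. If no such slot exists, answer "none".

none

Nadia in UTC: 08:00-08:30, 10:00-10:30, 11:00-15:00, 17:30-18:00.
Zara in UTC: 08:00-11:30, 12:00-14:00, 17:00-18:00 (subtract 3h to convert from UTC+3).
Ravi in UTC: 08:00-08:30, 09:00-10:30, 11:00-16:30 (subtract 6h to convert from UTC+6).
Kavya in UTC: 09:30-14:00, 15:00-16:30 (add 2h to convert from UTC-2).
Finn in UTC: 10:00-18:00 (add 2h to convert from UTC-2).
Zane in UTC: 11:00-12:00, 15:00-18:00 (subtract 6h to convert from UTC+6).
Nadia ∩ Zara: 08:00-08:30, 10:00-10:30, 11:00-11:30, 12:00-14:00, 17:30-18:00.
Nadia ∩ Zara ∩ Ravi: 08:00-08:30, 10:00-10:30, 11:00-11:30, 12:00-14:00.
Nadia ∩ Zara ∩ Ravi ∩ Kavya: 10:00-10:30, 11:00-11:30, 12:00-14:00.
Nadia ∩ Zara ∩ Ravi ∩ Kavya ∩ Finn: 10:00-10:30, 11:00-11:30, 12:00-14:00.
Nadia ∩ Zara ∩ Ravi ∩ Kavya ∩ Finn ∩ Zane: 11:00-11:30.
So the common availability across everyone is 11:00-11:30.
No common window is at least 60 minutes long.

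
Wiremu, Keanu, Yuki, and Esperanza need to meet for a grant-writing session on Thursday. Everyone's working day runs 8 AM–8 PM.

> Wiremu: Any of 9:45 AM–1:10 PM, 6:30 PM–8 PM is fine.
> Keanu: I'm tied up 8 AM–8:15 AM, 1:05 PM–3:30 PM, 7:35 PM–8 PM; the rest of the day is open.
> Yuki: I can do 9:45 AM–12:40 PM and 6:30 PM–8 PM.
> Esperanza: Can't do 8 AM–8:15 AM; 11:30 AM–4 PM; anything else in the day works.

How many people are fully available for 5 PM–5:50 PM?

Wiremu free: 09:45-13:10, 18:30-20:00.
Keanu free: 08:15-13:05, 15:30-19:35 (invert busy blocks within the working day).
Yuki free: 09:45-12:40, 18:30-20:00.
Esperanza free: 08:15-11:30, 16:00-20:00 (invert busy blocks within the working day).
Keanu and Esperanza can make the full 17:00-17:50 slot — that's 2.

2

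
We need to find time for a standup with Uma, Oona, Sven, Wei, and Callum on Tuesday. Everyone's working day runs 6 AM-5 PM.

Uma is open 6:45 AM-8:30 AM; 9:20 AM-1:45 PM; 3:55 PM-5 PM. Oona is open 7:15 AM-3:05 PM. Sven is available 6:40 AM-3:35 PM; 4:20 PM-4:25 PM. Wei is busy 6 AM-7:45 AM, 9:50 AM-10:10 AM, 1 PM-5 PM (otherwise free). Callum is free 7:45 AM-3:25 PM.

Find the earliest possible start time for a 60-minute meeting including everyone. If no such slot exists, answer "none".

10:10

Uma free: 06:45-08:30, 09:20-13:45, 15:55-17:00.
Oona free: 07:15-15:05.
Sven free: 06:40-15:35, 16:20-16:25.
Wei free: 07:45-09:50, 10:10-13:00 (invert busy blocks within the working day).
Callum free: 07:45-15:25.
Uma ∩ Oona: 07:15-08:30, 09:20-13:45.
Uma ∩ Oona ∩ Sven: 07:15-08:30, 09:20-13:45.
Uma ∩ Oona ∩ Sven ∩ Wei: 07:45-08:30, 09:20-09:50, 10:10-13:00.
Uma ∩ Oona ∩ Sven ∩ Wei ∩ Callum: 07:45-08:30, 09:20-09:50, 10:10-13:00.
So the common availability across everyone is 07:45-08:30, 09:20-09:50, 10:10-13:00.
The first common window of at least 60 minutes is 10:10-13:00, so the earliest start is 10:10.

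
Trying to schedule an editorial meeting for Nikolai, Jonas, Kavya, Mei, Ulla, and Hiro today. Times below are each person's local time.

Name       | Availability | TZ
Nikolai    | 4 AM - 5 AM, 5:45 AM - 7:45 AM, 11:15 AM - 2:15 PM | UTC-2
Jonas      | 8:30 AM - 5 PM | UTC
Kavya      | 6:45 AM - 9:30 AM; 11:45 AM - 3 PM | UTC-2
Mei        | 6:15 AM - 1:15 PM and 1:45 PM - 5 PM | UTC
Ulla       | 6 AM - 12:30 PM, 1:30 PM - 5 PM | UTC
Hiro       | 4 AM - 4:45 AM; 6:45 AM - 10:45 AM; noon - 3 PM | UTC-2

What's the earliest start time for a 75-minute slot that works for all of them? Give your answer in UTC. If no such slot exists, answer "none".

14:00

Nikolai in UTC: 06:00-07:00, 07:45-09:45, 13:15-16:15 (add 2h to convert from UTC-2).
Jonas in UTC: 08:30-17:00.
Kavya in UTC: 08:45-11:30, 13:45-17:00 (add 2h to convert from UTC-2).
Mei in UTC: 06:15-13:15, 13:45-17:00.
Ulla in UTC: 06:00-12:30, 13:30-17:00.
Hiro in UTC: 06:00-06:45, 08:45-12:45, 14:00-17:00 (add 2h to convert from UTC-2).
Nikolai ∩ Jonas: 08:30-09:45, 13:15-16:15.
Nikolai ∩ Jonas ∩ Kavya: 08:45-09:45, 13:45-16:15.
Nikolai ∩ Jonas ∩ Kavya ∩ Mei: 08:45-09:45, 13:45-16:15.
Nikolai ∩ Jonas ∩ Kavya ∩ Mei ∩ Ulla: 08:45-09:45, 13:45-16:15.
Nikolai ∩ Jonas ∩ Kavya ∩ Mei ∩ Ulla ∩ Hiro: 08:45-09:45, 14:00-16:15.
The first common window of at least 75 minutes is 14:00-16:15, so the earliest start is 14:00.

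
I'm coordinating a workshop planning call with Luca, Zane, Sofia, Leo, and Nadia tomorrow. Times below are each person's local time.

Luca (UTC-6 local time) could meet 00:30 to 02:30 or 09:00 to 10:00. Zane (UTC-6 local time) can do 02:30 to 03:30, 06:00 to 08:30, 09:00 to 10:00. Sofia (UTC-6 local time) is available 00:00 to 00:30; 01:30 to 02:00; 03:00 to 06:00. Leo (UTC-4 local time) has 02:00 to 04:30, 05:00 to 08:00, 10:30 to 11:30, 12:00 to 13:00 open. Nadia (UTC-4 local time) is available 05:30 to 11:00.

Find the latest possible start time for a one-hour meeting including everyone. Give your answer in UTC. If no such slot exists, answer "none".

Luca in UTC: 06:30-08:30, 15:00-16:00 (add 6h to convert from UTC-6).
Zane in UTC: 08:30-09:30, 12:00-14:30, 15:00-16:00 (add 6h to convert from UTC-6).
Sofia in UTC: 06:00-06:30, 07:30-08:00, 09:00-12:00 (add 6h to convert from UTC-6).
Leo in UTC: 06:00-08:30, 09:00-12:00, 14:30-15:30, 16:00-17:00 (add 4h to convert from UTC-4).
Nadia in UTC: 09:30-15:00 (add 4h to convert from UTC-4).
Luca ∩ Zane: 15:00-16:00.
Luca ∩ Zane ∩ Sofia: ∅.
Luca ∩ Zane ∩ Sofia ∩ Leo: ∅.
Luca ∩ Zane ∩ Sofia ∩ Leo ∩ Nadia: ∅.
There is no time when everyone is free.
No common window is at least 60 minutes long.

none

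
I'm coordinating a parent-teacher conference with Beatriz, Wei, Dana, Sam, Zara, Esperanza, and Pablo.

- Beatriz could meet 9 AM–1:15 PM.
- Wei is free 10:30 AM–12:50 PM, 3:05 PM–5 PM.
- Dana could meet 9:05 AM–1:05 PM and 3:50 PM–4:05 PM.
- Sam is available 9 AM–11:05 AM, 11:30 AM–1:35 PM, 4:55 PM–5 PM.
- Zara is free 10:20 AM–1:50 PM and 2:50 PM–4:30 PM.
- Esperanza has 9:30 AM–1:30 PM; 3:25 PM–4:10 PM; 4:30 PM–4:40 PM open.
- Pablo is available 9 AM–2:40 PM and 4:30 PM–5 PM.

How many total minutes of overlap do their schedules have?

115

Beatriz ∩ Wei: 10:30-12:50.
Beatriz ∩ Wei ∩ Dana: 10:30-12:50.
Beatriz ∩ Wei ∩ Dana ∩ Sam: 10:30-11:05, 11:30-12:50.
Beatriz ∩ Wei ∩ Dana ∩ Sam ∩ Zara: 10:30-11:05, 11:30-12:50.
Beatriz ∩ Wei ∩ Dana ∩ Sam ∩ Zara ∩ Esperanza: 10:30-11:05, 11:30-12:50.
Beatriz ∩ Wei ∩ Dana ∩ Sam ∩ Zara ∩ Esperanza ∩ Pablo: 10:30-11:05, 11:30-12:50.
So the common availability across everyone is 10:30-11:05, 11:30-12:50.
Summing the common windows: 35 + 80 = 115 minutes.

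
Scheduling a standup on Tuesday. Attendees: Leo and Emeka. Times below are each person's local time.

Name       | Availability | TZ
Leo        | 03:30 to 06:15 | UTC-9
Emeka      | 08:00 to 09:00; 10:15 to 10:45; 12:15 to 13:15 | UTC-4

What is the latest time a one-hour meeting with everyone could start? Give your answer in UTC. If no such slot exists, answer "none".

none

Leo in UTC: 12:30-15:15 (add 9h to convert from UTC-9).
Emeka in UTC: 12:00-13:00, 14:15-14:45, 16:15-17:15 (add 4h to convert from UTC-4).
Leo ∩ Emeka: 12:30-13:00, 14:15-14:45.
So the common availability across everyone is 12:30-13:00, 14:15-14:45.
No common window is at least 60 minutes long.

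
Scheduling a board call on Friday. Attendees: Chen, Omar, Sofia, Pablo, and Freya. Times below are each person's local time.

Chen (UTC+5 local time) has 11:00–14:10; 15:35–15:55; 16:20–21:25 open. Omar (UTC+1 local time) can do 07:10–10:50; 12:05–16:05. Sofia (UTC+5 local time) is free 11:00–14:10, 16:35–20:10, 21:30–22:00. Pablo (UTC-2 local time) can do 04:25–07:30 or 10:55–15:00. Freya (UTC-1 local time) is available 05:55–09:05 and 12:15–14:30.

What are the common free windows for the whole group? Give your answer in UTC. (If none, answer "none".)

06:55-09:10, 13:15-15:05

Chen in UTC: 06:00-09:10, 10:35-10:55, 11:20-16:25 (subtract 5h to convert from UTC+5).
Omar in UTC: 06:10-09:50, 11:05-15:05 (subtract 1h to convert from UTC+1).
Sofia in UTC: 06:00-09:10, 11:35-15:10, 16:30-17:00 (subtract 5h to convert from UTC+5).
Pablo in UTC: 06:25-09:30, 12:55-17:00 (add 2h to convert from UTC-2).
Freya in UTC: 06:55-10:05, 13:15-15:30 (add 1h to convert from UTC-1).
Chen ∩ Omar: 06:10-09:10, 11:20-15:05.
Chen ∩ Omar ∩ Sofia: 06:10-09:10, 11:35-15:05.
Chen ∩ Omar ∩ Sofia ∩ Pablo: 06:25-09:10, 12:55-15:05.
Chen ∩ Omar ∩ Sofia ∩ Pablo ∩ Freya: 06:55-09:10, 13:15-15:05.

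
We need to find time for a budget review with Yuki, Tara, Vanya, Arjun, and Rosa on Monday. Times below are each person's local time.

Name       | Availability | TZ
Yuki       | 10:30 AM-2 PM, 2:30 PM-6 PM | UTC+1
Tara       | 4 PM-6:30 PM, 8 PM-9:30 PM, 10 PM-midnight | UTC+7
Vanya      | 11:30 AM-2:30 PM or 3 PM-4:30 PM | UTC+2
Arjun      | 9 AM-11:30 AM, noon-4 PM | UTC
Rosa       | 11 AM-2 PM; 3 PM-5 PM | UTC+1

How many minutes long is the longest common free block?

Yuki in UTC: 09:30-13:00, 13:30-17:00 (subtract 1h to convert from UTC+1).
Tara in UTC: 09:00-11:30, 13:00-14:30, 15:00-17:00 (subtract 7h to convert from UTC+7).
Vanya in UTC: 09:30-12:30, 13:00-14:30 (subtract 2h to convert from UTC+2).
Arjun in UTC: 09:00-11:30, 12:00-16:00.
Rosa in UTC: 10:00-13:00, 14:00-16:00 (subtract 1h to convert from UTC+1).
Yuki ∩ Tara: 09:30-11:30, 13:30-14:30, 15:00-17:00.
Yuki ∩ Tara ∩ Vanya: 09:30-11:30, 13:30-14:30.
Yuki ∩ Tara ∩ Vanya ∩ Arjun: 09:30-11:30, 13:30-14:30.
Yuki ∩ Tara ∩ Vanya ∩ Arjun ∩ Rosa: 10:00-11:30, 14:00-14:30.
Those are the intersection windows.
The longest is 10:00-11:30 at 90 minutes.

90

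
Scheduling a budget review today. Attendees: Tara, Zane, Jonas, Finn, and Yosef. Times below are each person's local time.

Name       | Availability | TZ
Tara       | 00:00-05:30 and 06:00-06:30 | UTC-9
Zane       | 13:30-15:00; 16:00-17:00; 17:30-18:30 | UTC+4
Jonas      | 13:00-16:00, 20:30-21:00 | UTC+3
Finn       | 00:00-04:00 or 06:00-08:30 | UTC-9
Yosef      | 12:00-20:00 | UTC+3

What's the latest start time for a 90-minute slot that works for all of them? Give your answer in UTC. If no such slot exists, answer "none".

Tara in UTC: 09:00-14:30, 15:00-15:30 (add 9h to convert from UTC-9).
Zane in UTC: 09:30-11:00, 12:00-13:00, 13:30-14:30 (subtract 4h to convert from UTC+4).
Jonas in UTC: 10:00-13:00, 17:30-18:00 (subtract 3h to convert from UTC+3).
Finn in UTC: 09:00-13:00, 15:00-17:30 (add 9h to convert from UTC-9).
Yosef in UTC: 09:00-17:00 (subtract 3h to convert from UTC+3).
Tara ∩ Zane: 09:30-11:00, 12:00-13:00, 13:30-14:30.
Tara ∩ Zane ∩ Jonas: 10:00-11:00, 12:00-13:00.
Tara ∩ Zane ∩ Jonas ∩ Finn: 10:00-11:00, 12:00-13:00.
Tara ∩ Zane ∩ Jonas ∩ Finn ∩ Yosef: 10:00-11:00, 12:00-13:00.
No common window is at least 90 minutes long.

none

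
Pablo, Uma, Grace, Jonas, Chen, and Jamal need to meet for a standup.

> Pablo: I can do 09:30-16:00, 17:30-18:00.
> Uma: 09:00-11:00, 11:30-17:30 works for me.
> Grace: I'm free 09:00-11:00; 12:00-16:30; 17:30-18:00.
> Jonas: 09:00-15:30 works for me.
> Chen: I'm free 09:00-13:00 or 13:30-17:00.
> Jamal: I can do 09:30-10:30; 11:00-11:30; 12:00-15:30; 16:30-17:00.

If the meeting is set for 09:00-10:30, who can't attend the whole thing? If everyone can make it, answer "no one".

Jamal, Pablo

Pablo: not fully free for 09:00-10:30. Uma: free for 09:00-10:30. Grace: free for 09:00-10:30. Jonas: free for 09:00-10:30. Chen: free for 09:00-10:30. Jamal: not fully free for 09:00-10:30.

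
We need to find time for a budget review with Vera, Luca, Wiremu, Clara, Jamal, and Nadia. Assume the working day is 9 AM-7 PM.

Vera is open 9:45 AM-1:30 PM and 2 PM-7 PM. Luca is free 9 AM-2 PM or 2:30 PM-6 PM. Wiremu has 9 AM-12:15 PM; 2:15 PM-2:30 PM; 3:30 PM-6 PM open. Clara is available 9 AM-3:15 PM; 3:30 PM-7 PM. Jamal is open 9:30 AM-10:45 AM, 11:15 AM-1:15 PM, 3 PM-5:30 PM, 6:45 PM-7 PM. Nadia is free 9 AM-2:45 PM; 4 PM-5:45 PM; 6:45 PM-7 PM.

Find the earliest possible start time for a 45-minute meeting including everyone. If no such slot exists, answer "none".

Vera ∩ Luca: 09:45-13:30, 14:30-18:00.
Vera ∩ Luca ∩ Wiremu: 09:45-12:15, 15:30-18:00.
Vera ∩ Luca ∩ Wiremu ∩ Clara: 09:45-12:15, 15:30-18:00.
Vera ∩ Luca ∩ Wiremu ∩ Clara ∩ Jamal: 09:45-10:45, 11:15-12:15, 15:30-17:30.
Vera ∩ Luca ∩ Wiremu ∩ Clara ∩ Jamal ∩ Nadia: 09:45-10:45, 11:15-12:15, 16:00-17:30.
So the common availability across everyone is 09:45-10:45, 11:15-12:15, 16:00-17:30.
The first common window of at least 45 minutes is 09:45-10:45, so the earliest start is 09:45.

09:45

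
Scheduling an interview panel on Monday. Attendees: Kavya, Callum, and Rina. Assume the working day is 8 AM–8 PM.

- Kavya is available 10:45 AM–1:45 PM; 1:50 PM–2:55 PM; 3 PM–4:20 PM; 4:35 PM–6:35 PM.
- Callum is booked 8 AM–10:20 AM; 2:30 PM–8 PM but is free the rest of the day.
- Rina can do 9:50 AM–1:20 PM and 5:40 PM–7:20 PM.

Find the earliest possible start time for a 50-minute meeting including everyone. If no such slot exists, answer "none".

Kavya free: 10:45-13:45, 13:50-14:55, 15:00-16:20, 16:35-18:35.
Callum free: 10:20-14:30 (invert busy blocks within the working day).
Rina free: 09:50-13:20, 17:40-19:20.
Kavya ∩ Callum: 10:45-13:45, 13:50-14:30.
Kavya ∩ Callum ∩ Rina: 10:45-13:20.
So the common availability across everyone is 10:45-13:20.
The first common window of at least 50 minutes is 10:45-13:20, so the earliest start is 10:45.

10:45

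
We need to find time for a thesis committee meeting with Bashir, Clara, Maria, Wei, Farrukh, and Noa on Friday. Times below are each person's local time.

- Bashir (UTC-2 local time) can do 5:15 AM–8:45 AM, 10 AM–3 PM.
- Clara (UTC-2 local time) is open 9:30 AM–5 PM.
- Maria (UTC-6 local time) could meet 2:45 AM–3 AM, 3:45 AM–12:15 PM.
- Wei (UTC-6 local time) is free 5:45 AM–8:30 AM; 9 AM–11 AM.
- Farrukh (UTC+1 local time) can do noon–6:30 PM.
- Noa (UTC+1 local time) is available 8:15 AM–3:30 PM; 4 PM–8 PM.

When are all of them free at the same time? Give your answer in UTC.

12:00-14:30, 15:00-17:00

Bashir in UTC: 07:15-10:45, 12:00-17:00 (add 2h to convert from UTC-2).
Clara in UTC: 11:30-19:00 (add 2h to convert from UTC-2).
Maria in UTC: 08:45-09:00, 09:45-18:15 (add 6h to convert from UTC-6).
Wei in UTC: 11:45-14:30, 15:00-17:00 (add 6h to convert from UTC-6).
Farrukh in UTC: 11:00-17:30 (subtract 1h to convert from UTC+1).
Noa in UTC: 07:15-14:30, 15:00-19:00 (subtract 1h to convert from UTC+1).
Bashir ∩ Clara: 12:00-17:00.
Bashir ∩ Clara ∩ Maria: 12:00-17:00.
Bashir ∩ Clara ∩ Maria ∩ Wei: 12:00-14:30, 15:00-17:00.
Bashir ∩ Clara ∩ Maria ∩ Wei ∩ Farrukh: 12:00-14:30, 15:00-17:00.
Bashir ∩ Clara ∩ Maria ∩ Wei ∩ Farrukh ∩ Noa: 12:00-14:30, 15:00-17:00.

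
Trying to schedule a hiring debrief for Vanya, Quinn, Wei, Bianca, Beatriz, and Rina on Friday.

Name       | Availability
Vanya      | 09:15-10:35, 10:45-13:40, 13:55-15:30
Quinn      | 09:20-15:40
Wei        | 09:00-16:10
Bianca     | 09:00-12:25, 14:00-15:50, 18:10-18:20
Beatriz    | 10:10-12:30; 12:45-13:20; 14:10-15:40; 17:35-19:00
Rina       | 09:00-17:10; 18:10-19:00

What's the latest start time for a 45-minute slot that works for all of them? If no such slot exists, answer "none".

14:45

Vanya ∩ Quinn: 09:20-10:35, 10:45-13:40, 13:55-15:30.
Vanya ∩ Quinn ∩ Wei: 09:20-10:35, 10:45-13:40, 13:55-15:30.
Vanya ∩ Quinn ∩ Wei ∩ Bianca: 09:20-10:35, 10:45-12:25, 14:00-15:30.
Vanya ∩ Quinn ∩ Wei ∩ Bianca ∩ Beatriz: 10:10-10:35, 10:45-12:25, 14:10-15:30.
Vanya ∩ Quinn ∩ Wei ∩ Bianca ∩ Beatriz ∩ Rina: 10:10-10:35, 10:45-12:25, 14:10-15:30.
So the common availability across everyone is 10:10-10:35, 10:45-12:25, 14:10-15:30.
The last common window of at least 45 minutes is 14:10-15:30; a 45-minute meeting can start as late as 14:45 and still end by 15:30.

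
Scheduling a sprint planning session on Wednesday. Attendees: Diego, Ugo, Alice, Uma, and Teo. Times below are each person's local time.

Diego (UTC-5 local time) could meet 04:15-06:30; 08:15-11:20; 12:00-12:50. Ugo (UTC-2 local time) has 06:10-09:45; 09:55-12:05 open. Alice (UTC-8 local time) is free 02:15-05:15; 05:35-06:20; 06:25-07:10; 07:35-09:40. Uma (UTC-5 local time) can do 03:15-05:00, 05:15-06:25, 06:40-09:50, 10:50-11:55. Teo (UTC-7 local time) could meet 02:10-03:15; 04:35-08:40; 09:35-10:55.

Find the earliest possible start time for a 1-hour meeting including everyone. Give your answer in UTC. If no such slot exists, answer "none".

Diego in UTC: 09:15-11:30, 13:15-16:20, 17:00-17:50 (add 5h to convert from UTC-5).
Ugo in UTC: 08:10-11:45, 11:55-14:05 (add 2h to convert from UTC-2).
Alice in UTC: 10:15-13:15, 13:35-14:20, 14:25-15:10, 15:35-17:40 (add 8h to convert from UTC-8).
Uma in UTC: 08:15-10:00, 10:15-11:25, 11:40-14:50, 15:50-16:55 (add 5h to convert from UTC-5).
Teo in UTC: 09:10-10:15, 11:35-15:40, 16:35-17:55 (add 7h to convert from UTC-7).
Diego ∩ Ugo: 09:15-11:30, 13:15-14:05.
Diego ∩ Ugo ∩ Alice: 10:15-11:30, 13:35-14:05.
Diego ∩ Ugo ∩ Alice ∩ Uma: 10:15-11:25, 13:35-14:05.
Diego ∩ Ugo ∩ Alice ∩ Uma ∩ Teo: 13:35-14:05.
Those are the intersection windows.
No common window is at least 60 minutes long.

none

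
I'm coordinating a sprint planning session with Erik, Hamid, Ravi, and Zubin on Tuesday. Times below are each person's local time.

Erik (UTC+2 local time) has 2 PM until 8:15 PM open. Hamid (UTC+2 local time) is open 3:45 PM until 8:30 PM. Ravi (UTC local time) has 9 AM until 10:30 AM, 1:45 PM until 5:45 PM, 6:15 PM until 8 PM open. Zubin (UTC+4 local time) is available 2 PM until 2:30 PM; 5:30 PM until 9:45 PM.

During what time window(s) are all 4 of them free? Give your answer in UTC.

Erik in UTC: 12:00-18:15 (subtract 2h to convert from UTC+2).
Hamid in UTC: 13:45-18:30 (subtract 2h to convert from UTC+2).
Ravi in UTC: 09:00-10:30, 13:45-17:45, 18:15-20:00.
Zubin in UTC: 10:00-10:30, 13:30-17:45 (subtract 4h to convert from UTC+4).
Erik ∩ Hamid: 13:45-18:15.
Erik ∩ Hamid ∩ Ravi: 13:45-17:45.
Erik ∩ Hamid ∩ Ravi ∩ Zubin: 13:45-17:45.

13:45-17:45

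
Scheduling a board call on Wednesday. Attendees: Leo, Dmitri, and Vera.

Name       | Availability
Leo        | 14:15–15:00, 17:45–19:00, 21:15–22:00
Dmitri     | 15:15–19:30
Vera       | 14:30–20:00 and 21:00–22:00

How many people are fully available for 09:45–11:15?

0

nobody can make the full 09:45-11:15 slot — that's 0.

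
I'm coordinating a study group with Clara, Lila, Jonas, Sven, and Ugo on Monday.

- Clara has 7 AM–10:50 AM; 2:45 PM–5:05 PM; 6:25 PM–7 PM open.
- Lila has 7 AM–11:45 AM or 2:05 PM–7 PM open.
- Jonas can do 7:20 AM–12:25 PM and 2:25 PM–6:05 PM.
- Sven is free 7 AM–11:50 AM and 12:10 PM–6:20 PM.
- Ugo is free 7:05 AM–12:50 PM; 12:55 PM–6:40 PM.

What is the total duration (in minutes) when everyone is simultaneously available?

Clara ∩ Lila: 07:00-10:50, 14:45-17:05, 18:25-19:00.
Clara ∩ Lila ∩ Jonas: 07:20-10:50, 14:45-17:05.
Clara ∩ Lila ∩ Jonas ∩ Sven: 07:20-10:50, 14:45-17:05.
Clara ∩ Lila ∩ Jonas ∩ Sven ∩ Ugo: 07:20-10:50, 14:45-17:05.
Summing the common windows: 210 + 140 = 350 minutes.

350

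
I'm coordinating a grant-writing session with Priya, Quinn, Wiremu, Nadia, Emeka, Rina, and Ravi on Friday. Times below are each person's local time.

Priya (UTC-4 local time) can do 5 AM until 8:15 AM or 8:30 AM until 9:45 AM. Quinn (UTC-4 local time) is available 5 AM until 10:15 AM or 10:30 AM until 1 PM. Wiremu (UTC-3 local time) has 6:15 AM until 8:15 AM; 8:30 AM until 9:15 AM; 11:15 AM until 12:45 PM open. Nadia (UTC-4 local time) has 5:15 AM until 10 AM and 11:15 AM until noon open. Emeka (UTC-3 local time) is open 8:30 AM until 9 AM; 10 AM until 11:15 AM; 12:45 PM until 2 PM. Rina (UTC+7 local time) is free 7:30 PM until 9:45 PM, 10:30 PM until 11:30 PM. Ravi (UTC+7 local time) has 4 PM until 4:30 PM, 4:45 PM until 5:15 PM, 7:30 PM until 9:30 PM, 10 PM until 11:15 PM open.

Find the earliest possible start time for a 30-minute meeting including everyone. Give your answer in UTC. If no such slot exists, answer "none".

Priya in UTC: 09:00-12:15, 12:30-13:45 (add 4h to convert from UTC-4).
Quinn in UTC: 09:00-14:15, 14:30-17:00 (add 4h to convert from UTC-4).
Wiremu in UTC: 09:15-11:15, 11:30-12:15, 14:15-15:45 (add 3h to convert from UTC-3).
Nadia in UTC: 09:15-14:00, 15:15-16:00 (add 4h to convert from UTC-4).
Emeka in UTC: 11:30-12:00, 13:00-14:15, 15:45-17:00 (add 3h to convert from UTC-3).
Rina in UTC: 12:30-14:45, 15:30-16:30 (subtract 7h to convert from UTC+7).
Ravi in UTC: 09:00-09:30, 09:45-10:15, 12:30-14:30, 15:00-16:15 (subtract 7h to convert from UTC+7).
Priya ∩ Quinn: 09:00-12:15, 12:30-13:45.
Priya ∩ Quinn ∩ Wiremu: 09:15-11:15, 11:30-12:15.
Priya ∩ Quinn ∩ Wiremu ∩ Nadia: 09:15-11:15, 11:30-12:15.
Priya ∩ Quinn ∩ Wiremu ∩ Nadia ∩ Emeka: 11:30-12:00.
Priya ∩ Quinn ∩ Wiremu ∩ Nadia ∩ Emeka ∩ Rina: ∅.
Priya ∩ Quinn ∩ Wiremu ∩ Nadia ∩ Emeka ∩ Rina ∩ Ravi: ∅.
There is no time when everyone is free.
No common window is at least 30 minutes long.

none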